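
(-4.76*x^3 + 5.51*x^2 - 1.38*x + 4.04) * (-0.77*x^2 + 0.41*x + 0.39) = 3.6652*x^5 - 6.1943*x^4 + 1.4653*x^3 - 1.5277*x^2 + 1.1182*x + 1.5756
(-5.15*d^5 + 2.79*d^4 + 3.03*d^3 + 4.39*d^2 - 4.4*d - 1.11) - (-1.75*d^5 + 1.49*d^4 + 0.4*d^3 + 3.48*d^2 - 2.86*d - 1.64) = -3.4*d^5 + 1.3*d^4 + 2.63*d^3 + 0.91*d^2 - 1.54*d + 0.53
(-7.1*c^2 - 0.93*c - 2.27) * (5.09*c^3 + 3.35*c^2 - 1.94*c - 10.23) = -36.139*c^5 - 28.5187*c^4 - 0.895800000000001*c^3 + 66.8327*c^2 + 13.9177*c + 23.2221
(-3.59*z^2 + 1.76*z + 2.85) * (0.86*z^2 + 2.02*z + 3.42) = -3.0874*z^4 - 5.7382*z^3 - 6.2716*z^2 + 11.7762*z + 9.747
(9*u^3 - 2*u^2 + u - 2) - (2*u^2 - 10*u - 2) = 9*u^3 - 4*u^2 + 11*u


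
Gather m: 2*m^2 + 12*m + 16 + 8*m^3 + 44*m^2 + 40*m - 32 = 8*m^3 + 46*m^2 + 52*m - 16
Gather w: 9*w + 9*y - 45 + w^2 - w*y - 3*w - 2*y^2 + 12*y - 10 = w^2 + w*(6 - y) - 2*y^2 + 21*y - 55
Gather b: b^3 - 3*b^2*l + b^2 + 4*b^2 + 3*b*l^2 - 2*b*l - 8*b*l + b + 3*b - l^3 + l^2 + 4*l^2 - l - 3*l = b^3 + b^2*(5 - 3*l) + b*(3*l^2 - 10*l + 4) - l^3 + 5*l^2 - 4*l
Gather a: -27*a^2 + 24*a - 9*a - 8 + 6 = -27*a^2 + 15*a - 2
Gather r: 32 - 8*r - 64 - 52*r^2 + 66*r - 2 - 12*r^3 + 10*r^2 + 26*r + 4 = -12*r^3 - 42*r^2 + 84*r - 30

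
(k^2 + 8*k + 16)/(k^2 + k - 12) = (k + 4)/(k - 3)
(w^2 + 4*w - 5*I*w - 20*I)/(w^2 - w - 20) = (w - 5*I)/(w - 5)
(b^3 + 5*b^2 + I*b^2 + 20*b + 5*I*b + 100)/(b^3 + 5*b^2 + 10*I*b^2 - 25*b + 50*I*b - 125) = (b - 4*I)/(b + 5*I)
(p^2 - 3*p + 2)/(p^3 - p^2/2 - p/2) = 2*(p - 2)/(p*(2*p + 1))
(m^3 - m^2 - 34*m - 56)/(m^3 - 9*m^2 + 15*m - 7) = (m^2 + 6*m + 8)/(m^2 - 2*m + 1)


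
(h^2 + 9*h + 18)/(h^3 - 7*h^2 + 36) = (h^2 + 9*h + 18)/(h^3 - 7*h^2 + 36)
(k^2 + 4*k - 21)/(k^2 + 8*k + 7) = (k - 3)/(k + 1)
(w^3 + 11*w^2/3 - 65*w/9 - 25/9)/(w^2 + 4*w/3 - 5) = (3*w^2 + 16*w + 5)/(3*(w + 3))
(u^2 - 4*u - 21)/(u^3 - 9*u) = (u - 7)/(u*(u - 3))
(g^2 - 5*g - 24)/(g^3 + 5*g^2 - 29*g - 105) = (g - 8)/(g^2 + 2*g - 35)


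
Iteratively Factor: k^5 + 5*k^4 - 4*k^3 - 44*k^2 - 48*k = (k + 2)*(k^4 + 3*k^3 - 10*k^2 - 24*k) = k*(k + 2)*(k^3 + 3*k^2 - 10*k - 24) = k*(k + 2)^2*(k^2 + k - 12) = k*(k + 2)^2*(k + 4)*(k - 3)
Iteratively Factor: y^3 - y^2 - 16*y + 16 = (y + 4)*(y^2 - 5*y + 4) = (y - 4)*(y + 4)*(y - 1)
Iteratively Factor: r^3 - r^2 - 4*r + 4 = (r + 2)*(r^2 - 3*r + 2) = (r - 1)*(r + 2)*(r - 2)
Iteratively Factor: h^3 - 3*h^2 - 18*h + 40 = (h - 2)*(h^2 - h - 20) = (h - 2)*(h + 4)*(h - 5)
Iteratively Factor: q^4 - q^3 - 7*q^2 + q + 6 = (q - 3)*(q^3 + 2*q^2 - q - 2) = (q - 3)*(q + 1)*(q^2 + q - 2) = (q - 3)*(q + 1)*(q + 2)*(q - 1)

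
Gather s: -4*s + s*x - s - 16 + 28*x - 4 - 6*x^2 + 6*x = s*(x - 5) - 6*x^2 + 34*x - 20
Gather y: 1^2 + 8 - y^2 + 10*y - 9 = -y^2 + 10*y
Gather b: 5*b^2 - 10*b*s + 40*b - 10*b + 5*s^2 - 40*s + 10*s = 5*b^2 + b*(30 - 10*s) + 5*s^2 - 30*s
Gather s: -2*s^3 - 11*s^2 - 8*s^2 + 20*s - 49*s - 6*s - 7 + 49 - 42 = -2*s^3 - 19*s^2 - 35*s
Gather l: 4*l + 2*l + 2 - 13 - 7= 6*l - 18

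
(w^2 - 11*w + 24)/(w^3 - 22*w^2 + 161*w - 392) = (w - 3)/(w^2 - 14*w + 49)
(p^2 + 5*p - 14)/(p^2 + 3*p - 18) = (p^2 + 5*p - 14)/(p^2 + 3*p - 18)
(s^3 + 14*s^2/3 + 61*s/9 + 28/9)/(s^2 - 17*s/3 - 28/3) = (3*s^2 + 10*s + 7)/(3*(s - 7))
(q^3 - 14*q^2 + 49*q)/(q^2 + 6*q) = (q^2 - 14*q + 49)/(q + 6)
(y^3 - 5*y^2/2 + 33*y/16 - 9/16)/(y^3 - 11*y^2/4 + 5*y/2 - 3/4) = (y - 3/4)/(y - 1)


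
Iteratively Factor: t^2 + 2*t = (t)*(t + 2)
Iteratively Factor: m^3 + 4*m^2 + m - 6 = (m - 1)*(m^2 + 5*m + 6) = (m - 1)*(m + 2)*(m + 3)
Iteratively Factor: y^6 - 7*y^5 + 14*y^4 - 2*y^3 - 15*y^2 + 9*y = (y - 1)*(y^5 - 6*y^4 + 8*y^3 + 6*y^2 - 9*y) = (y - 1)^2*(y^4 - 5*y^3 + 3*y^2 + 9*y) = (y - 1)^2*(y + 1)*(y^3 - 6*y^2 + 9*y) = (y - 3)*(y - 1)^2*(y + 1)*(y^2 - 3*y) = y*(y - 3)*(y - 1)^2*(y + 1)*(y - 3)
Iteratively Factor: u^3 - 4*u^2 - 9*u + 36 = (u - 3)*(u^2 - u - 12) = (u - 3)*(u + 3)*(u - 4)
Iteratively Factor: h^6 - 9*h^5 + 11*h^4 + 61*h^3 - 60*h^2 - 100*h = (h + 1)*(h^5 - 10*h^4 + 21*h^3 + 40*h^2 - 100*h) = (h - 5)*(h + 1)*(h^4 - 5*h^3 - 4*h^2 + 20*h) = (h - 5)*(h - 2)*(h + 1)*(h^3 - 3*h^2 - 10*h) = (h - 5)^2*(h - 2)*(h + 1)*(h^2 + 2*h) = h*(h - 5)^2*(h - 2)*(h + 1)*(h + 2)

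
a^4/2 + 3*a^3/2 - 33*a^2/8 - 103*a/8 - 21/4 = (a/2 + 1)*(a - 3)*(a + 1/2)*(a + 7/2)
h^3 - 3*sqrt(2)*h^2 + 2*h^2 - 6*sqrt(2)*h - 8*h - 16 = (h + 2)*(h - 4*sqrt(2))*(h + sqrt(2))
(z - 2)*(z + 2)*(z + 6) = z^3 + 6*z^2 - 4*z - 24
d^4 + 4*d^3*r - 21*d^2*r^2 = d^2*(d - 3*r)*(d + 7*r)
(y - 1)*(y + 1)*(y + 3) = y^3 + 3*y^2 - y - 3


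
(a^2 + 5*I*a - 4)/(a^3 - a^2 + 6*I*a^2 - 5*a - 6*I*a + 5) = (a + 4*I)/(a^2 + a*(-1 + 5*I) - 5*I)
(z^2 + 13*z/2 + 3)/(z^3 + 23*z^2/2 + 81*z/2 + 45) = (2*z + 1)/(2*z^2 + 11*z + 15)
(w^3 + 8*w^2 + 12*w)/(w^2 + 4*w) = (w^2 + 8*w + 12)/(w + 4)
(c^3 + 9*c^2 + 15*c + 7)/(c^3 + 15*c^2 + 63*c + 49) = (c + 1)/(c + 7)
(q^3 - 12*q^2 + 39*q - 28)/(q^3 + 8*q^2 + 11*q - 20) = (q^2 - 11*q + 28)/(q^2 + 9*q + 20)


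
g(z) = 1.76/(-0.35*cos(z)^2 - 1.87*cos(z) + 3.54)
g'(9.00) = -0.04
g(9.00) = 0.36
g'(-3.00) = 0.01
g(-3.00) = 0.35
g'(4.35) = 0.15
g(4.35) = 0.42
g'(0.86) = -0.66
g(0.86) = 0.81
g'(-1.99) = 0.14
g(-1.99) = 0.41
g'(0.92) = -0.62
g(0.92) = 0.77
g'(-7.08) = 0.70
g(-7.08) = 0.85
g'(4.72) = 0.27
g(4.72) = 0.50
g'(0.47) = -0.78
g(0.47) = 1.10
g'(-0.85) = 0.66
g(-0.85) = 0.82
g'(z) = 1.76*(-0.7*sin(z)*cos(z) - 1.87*sin(z))/(-0.35*cos(z)^2 - 1.87*cos(z) + 3.54)^2 = -(1.232*cos(z) + 3.2912)*sin(z)/(0.35*cos(z)^2 + 1.87*cos(z) - 3.54)^2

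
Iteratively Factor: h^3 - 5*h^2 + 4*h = (h)*(h^2 - 5*h + 4) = h*(h - 1)*(h - 4)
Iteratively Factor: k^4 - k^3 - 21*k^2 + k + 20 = (k + 1)*(k^3 - 2*k^2 - 19*k + 20) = (k + 1)*(k + 4)*(k^2 - 6*k + 5) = (k - 1)*(k + 1)*(k + 4)*(k - 5)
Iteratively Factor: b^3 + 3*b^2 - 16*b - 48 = (b + 3)*(b^2 - 16) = (b - 4)*(b + 3)*(b + 4)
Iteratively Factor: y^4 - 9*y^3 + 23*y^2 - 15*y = (y - 5)*(y^3 - 4*y^2 + 3*y) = y*(y - 5)*(y^2 - 4*y + 3) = y*(y - 5)*(y - 1)*(y - 3)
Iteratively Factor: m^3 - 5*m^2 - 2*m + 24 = (m - 3)*(m^2 - 2*m - 8) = (m - 3)*(m + 2)*(m - 4)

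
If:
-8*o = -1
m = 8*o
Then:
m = 1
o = 1/8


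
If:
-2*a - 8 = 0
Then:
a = -4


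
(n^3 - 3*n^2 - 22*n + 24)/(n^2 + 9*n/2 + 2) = 2*(n^2 - 7*n + 6)/(2*n + 1)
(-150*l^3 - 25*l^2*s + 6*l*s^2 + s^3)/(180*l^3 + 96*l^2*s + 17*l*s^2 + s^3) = (-5*l + s)/(6*l + s)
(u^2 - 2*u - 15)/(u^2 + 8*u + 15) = (u - 5)/(u + 5)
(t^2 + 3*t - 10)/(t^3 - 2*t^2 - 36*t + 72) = (t + 5)/(t^2 - 36)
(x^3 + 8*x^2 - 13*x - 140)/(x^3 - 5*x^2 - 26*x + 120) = (x + 7)/(x - 6)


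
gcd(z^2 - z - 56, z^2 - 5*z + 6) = 1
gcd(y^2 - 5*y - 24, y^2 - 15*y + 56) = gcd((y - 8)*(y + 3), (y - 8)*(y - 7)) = y - 8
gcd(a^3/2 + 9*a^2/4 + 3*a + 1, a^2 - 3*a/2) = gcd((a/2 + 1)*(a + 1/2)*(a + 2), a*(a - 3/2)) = 1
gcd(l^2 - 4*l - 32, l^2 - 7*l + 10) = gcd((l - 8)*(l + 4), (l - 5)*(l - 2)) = 1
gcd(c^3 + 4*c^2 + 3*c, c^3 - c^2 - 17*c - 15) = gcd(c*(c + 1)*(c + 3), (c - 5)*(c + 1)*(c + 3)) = c^2 + 4*c + 3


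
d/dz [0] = 0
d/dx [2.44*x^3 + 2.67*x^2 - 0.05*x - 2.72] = 7.32*x^2 + 5.34*x - 0.05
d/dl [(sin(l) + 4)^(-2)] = -2*cos(l)/(sin(l) + 4)^3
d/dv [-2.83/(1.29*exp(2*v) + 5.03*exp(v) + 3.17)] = (7.3014*exp(v) + 14.2349)*exp(v)/(1.29*exp(2*v) + 5.03*exp(v) + 3.17)^2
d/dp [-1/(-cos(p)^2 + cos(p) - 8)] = (2*cos(p) - 1)*sin(p)/(sin(p)^2 + cos(p) - 9)^2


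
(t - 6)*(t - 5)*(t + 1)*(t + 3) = t^4 - 7*t^3 - 11*t^2 + 87*t + 90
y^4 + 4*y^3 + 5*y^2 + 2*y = y*(y + 1)^2*(y + 2)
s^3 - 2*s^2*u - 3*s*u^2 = s*(s - 3*u)*(s + u)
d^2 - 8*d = d*(d - 8)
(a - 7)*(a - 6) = a^2 - 13*a + 42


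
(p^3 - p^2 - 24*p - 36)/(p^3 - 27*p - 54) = (p + 2)/(p + 3)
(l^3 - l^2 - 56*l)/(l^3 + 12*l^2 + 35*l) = (l - 8)/(l + 5)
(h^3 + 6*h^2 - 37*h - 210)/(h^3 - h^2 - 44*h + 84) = (h + 5)/(h - 2)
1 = 1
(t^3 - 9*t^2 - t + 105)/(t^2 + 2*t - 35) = (t^2 - 4*t - 21)/(t + 7)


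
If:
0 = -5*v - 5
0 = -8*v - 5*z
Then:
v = -1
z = 8/5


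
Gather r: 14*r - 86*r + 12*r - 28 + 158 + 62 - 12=180 - 60*r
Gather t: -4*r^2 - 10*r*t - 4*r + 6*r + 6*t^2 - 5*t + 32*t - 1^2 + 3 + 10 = -4*r^2 + 2*r + 6*t^2 + t*(27 - 10*r) + 12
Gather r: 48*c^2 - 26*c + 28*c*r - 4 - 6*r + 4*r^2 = 48*c^2 - 26*c + 4*r^2 + r*(28*c - 6) - 4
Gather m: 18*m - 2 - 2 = 18*m - 4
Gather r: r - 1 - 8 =r - 9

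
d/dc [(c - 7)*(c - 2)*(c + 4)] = 3*c^2 - 10*c - 22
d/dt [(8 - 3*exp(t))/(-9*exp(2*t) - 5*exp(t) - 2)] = (-27*exp(2*t) + 144*exp(t) + 46)*exp(t)/(81*exp(4*t) + 90*exp(3*t) + 61*exp(2*t) + 20*exp(t) + 4)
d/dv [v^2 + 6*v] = 2*v + 6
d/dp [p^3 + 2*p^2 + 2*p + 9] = 3*p^2 + 4*p + 2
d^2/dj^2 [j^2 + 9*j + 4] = 2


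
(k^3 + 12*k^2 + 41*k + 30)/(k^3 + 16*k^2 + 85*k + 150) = (k + 1)/(k + 5)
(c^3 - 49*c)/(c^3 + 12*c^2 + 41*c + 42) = c*(c - 7)/(c^2 + 5*c + 6)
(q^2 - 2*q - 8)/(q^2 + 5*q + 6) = (q - 4)/(q + 3)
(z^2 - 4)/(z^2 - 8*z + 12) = (z + 2)/(z - 6)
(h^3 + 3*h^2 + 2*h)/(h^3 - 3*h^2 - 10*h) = (h + 1)/(h - 5)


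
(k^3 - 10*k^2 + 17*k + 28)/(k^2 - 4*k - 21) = (k^2 - 3*k - 4)/(k + 3)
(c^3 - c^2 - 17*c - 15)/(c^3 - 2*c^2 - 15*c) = (c + 1)/c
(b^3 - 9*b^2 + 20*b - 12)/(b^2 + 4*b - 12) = (b^2 - 7*b + 6)/(b + 6)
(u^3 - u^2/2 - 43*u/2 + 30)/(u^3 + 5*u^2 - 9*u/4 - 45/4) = 2*(u - 4)/(2*u + 3)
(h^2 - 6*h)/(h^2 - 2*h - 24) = h/(h + 4)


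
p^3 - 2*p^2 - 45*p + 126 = (p - 6)*(p - 3)*(p + 7)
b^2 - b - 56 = (b - 8)*(b + 7)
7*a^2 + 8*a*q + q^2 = (a + q)*(7*a + q)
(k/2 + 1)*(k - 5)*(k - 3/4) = k^3/2 - 15*k^2/8 - 31*k/8 + 15/4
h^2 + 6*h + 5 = (h + 1)*(h + 5)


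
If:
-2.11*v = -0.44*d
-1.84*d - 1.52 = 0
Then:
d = -0.83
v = -0.17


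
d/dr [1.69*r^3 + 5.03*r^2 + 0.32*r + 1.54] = 5.07*r^2 + 10.06*r + 0.32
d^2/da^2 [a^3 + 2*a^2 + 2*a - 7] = 6*a + 4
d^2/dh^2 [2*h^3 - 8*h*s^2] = 12*h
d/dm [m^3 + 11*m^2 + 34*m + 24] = 3*m^2 + 22*m + 34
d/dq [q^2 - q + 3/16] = 2*q - 1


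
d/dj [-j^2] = -2*j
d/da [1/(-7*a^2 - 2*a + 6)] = 2*(7*a + 1)/(7*a^2 + 2*a - 6)^2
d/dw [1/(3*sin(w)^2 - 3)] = -2*sin(w)/(3*cos(w)^3)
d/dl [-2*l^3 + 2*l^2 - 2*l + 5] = -6*l^2 + 4*l - 2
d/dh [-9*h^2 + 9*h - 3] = 9 - 18*h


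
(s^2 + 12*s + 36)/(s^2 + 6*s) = (s + 6)/s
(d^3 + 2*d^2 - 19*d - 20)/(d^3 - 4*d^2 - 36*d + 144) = (d^2 + 6*d + 5)/(d^2 - 36)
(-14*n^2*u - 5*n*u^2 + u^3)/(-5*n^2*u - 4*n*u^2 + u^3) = (14*n^2 + 5*n*u - u^2)/(5*n^2 + 4*n*u - u^2)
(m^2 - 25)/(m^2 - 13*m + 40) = (m + 5)/(m - 8)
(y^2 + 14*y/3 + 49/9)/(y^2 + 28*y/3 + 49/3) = (y + 7/3)/(y + 7)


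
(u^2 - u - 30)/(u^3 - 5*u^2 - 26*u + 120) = 1/(u - 4)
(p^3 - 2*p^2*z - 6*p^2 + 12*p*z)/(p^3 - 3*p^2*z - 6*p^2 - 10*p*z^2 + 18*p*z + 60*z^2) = p*(-p + 2*z)/(-p^2 + 3*p*z + 10*z^2)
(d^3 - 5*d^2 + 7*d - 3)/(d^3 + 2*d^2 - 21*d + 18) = (d - 1)/(d + 6)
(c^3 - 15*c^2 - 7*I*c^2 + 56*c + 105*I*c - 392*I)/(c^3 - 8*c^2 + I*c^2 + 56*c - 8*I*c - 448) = (c - 7)/(c + 8*I)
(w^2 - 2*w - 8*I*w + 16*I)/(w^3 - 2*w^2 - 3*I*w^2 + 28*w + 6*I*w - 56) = (w - 8*I)/(w^2 - 3*I*w + 28)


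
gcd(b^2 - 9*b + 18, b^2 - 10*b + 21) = b - 3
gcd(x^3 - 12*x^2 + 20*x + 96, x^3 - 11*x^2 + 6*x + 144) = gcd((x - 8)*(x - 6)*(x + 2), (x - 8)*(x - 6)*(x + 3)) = x^2 - 14*x + 48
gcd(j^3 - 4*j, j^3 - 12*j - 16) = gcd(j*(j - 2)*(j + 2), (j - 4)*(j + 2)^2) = j + 2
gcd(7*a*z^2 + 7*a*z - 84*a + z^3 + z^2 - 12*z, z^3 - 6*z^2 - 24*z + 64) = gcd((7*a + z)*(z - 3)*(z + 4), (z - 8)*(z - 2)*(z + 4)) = z + 4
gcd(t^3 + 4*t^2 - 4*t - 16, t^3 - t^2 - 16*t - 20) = t + 2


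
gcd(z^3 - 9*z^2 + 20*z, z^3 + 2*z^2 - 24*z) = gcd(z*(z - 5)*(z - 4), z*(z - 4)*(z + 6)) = z^2 - 4*z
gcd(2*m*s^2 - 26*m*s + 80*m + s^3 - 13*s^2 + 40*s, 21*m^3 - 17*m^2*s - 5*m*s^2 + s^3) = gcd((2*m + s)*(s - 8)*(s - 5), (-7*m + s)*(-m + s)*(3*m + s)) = 1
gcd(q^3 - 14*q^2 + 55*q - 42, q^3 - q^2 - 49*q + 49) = q^2 - 8*q + 7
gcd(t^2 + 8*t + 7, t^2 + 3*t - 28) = t + 7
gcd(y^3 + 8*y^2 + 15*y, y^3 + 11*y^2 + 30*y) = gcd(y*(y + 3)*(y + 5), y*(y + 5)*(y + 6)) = y^2 + 5*y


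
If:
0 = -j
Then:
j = 0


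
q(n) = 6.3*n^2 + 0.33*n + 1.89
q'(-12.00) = -150.87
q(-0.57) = 3.75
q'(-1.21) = -14.92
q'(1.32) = 16.96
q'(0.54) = 7.13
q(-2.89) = 53.55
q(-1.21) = 10.71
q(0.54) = 3.91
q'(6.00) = 75.93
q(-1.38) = 13.43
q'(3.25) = 41.28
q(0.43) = 3.20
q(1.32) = 13.30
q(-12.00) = 905.13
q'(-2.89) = -36.08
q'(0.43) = 5.75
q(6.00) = 230.67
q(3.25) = 69.51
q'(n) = 12.6*n + 0.33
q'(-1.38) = -17.06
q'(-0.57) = -6.85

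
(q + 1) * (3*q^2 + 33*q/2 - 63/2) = 3*q^3 + 39*q^2/2 - 15*q - 63/2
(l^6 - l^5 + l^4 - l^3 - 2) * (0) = 0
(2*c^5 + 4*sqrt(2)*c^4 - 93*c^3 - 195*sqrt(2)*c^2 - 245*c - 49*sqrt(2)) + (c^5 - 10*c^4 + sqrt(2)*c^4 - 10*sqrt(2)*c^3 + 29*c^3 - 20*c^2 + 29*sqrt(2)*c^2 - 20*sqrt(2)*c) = 3*c^5 - 10*c^4 + 5*sqrt(2)*c^4 - 64*c^3 - 10*sqrt(2)*c^3 - 166*sqrt(2)*c^2 - 20*c^2 - 245*c - 20*sqrt(2)*c - 49*sqrt(2)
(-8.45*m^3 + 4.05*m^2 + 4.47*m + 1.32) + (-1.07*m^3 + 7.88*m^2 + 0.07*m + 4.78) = -9.52*m^3 + 11.93*m^2 + 4.54*m + 6.1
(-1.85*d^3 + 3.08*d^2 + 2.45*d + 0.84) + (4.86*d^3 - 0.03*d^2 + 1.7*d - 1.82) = 3.01*d^3 + 3.05*d^2 + 4.15*d - 0.98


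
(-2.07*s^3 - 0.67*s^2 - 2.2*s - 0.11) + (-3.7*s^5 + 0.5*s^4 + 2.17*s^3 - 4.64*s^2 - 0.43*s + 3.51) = -3.7*s^5 + 0.5*s^4 + 0.1*s^3 - 5.31*s^2 - 2.63*s + 3.4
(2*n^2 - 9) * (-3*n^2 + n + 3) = -6*n^4 + 2*n^3 + 33*n^2 - 9*n - 27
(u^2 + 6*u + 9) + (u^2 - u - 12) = 2*u^2 + 5*u - 3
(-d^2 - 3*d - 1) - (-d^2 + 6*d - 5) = 4 - 9*d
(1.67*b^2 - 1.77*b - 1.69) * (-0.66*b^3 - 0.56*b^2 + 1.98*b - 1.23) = -1.1022*b^5 + 0.233*b^4 + 5.4132*b^3 - 4.6123*b^2 - 1.1691*b + 2.0787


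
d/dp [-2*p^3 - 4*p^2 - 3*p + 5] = -6*p^2 - 8*p - 3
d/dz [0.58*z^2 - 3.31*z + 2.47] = 1.16*z - 3.31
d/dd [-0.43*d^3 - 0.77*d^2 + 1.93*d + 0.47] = -1.29*d^2 - 1.54*d + 1.93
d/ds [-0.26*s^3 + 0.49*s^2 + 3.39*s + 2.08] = -0.78*s^2 + 0.98*s + 3.39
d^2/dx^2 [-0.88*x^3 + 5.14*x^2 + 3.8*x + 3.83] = 10.28 - 5.28*x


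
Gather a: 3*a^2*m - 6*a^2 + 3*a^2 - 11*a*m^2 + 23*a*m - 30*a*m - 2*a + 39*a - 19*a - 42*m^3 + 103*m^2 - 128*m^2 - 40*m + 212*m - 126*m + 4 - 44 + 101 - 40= a^2*(3*m - 3) + a*(-11*m^2 - 7*m + 18) - 42*m^3 - 25*m^2 + 46*m + 21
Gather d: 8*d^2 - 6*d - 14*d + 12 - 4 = 8*d^2 - 20*d + 8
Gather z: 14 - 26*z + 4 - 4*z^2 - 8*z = -4*z^2 - 34*z + 18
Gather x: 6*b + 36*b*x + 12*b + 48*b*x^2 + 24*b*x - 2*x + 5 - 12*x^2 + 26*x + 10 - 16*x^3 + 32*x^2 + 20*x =18*b - 16*x^3 + x^2*(48*b + 20) + x*(60*b + 44) + 15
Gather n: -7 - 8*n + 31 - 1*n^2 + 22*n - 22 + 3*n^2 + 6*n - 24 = 2*n^2 + 20*n - 22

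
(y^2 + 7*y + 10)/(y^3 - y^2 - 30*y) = (y + 2)/(y*(y - 6))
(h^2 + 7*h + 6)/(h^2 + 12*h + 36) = (h + 1)/(h + 6)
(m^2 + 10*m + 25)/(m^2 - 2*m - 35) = (m + 5)/(m - 7)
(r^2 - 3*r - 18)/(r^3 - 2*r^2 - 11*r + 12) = (r - 6)/(r^2 - 5*r + 4)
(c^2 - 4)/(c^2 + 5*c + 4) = (c^2 - 4)/(c^2 + 5*c + 4)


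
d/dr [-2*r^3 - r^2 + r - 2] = -6*r^2 - 2*r + 1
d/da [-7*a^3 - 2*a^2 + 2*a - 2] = -21*a^2 - 4*a + 2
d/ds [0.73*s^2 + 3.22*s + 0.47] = 1.46*s + 3.22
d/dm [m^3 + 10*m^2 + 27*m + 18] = 3*m^2 + 20*m + 27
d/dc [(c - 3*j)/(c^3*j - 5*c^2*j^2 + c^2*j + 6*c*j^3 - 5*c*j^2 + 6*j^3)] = (-2*c + 2*j - 1)/(j*(c^4 - 4*c^3*j + 2*c^3 + 4*c^2*j^2 - 8*c^2*j + c^2 + 8*c*j^2 - 4*c*j + 4*j^2))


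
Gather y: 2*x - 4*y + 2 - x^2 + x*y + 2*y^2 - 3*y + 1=-x^2 + 2*x + 2*y^2 + y*(x - 7) + 3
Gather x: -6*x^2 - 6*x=-6*x^2 - 6*x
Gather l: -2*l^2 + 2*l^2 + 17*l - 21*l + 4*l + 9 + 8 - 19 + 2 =0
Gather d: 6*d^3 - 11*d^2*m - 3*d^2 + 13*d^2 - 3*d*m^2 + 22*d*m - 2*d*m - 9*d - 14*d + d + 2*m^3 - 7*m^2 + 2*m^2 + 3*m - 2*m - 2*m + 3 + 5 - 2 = 6*d^3 + d^2*(10 - 11*m) + d*(-3*m^2 + 20*m - 22) + 2*m^3 - 5*m^2 - m + 6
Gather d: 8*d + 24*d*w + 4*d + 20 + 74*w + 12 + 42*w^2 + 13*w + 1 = d*(24*w + 12) + 42*w^2 + 87*w + 33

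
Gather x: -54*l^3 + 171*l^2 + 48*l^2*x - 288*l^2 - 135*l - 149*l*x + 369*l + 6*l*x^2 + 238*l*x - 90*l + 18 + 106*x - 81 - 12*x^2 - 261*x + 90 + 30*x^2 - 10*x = -54*l^3 - 117*l^2 + 144*l + x^2*(6*l + 18) + x*(48*l^2 + 89*l - 165) + 27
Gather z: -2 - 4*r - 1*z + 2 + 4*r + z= 0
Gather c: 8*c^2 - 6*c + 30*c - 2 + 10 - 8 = 8*c^2 + 24*c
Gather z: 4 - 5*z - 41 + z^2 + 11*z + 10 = z^2 + 6*z - 27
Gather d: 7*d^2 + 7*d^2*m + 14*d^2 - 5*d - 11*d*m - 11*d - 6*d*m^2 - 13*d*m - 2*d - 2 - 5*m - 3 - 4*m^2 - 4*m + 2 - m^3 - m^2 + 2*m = d^2*(7*m + 21) + d*(-6*m^2 - 24*m - 18) - m^3 - 5*m^2 - 7*m - 3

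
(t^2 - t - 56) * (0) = 0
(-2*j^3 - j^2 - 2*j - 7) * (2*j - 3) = -4*j^4 + 4*j^3 - j^2 - 8*j + 21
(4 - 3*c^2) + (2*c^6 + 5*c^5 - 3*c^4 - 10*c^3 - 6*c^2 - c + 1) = 2*c^6 + 5*c^5 - 3*c^4 - 10*c^3 - 9*c^2 - c + 5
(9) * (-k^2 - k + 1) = -9*k^2 - 9*k + 9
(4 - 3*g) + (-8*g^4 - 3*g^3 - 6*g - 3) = -8*g^4 - 3*g^3 - 9*g + 1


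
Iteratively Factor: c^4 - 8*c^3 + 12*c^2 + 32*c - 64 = (c - 4)*(c^3 - 4*c^2 - 4*c + 16) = (c - 4)*(c - 2)*(c^2 - 2*c - 8) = (c - 4)*(c - 2)*(c + 2)*(c - 4)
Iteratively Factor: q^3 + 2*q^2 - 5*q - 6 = (q + 1)*(q^2 + q - 6) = (q - 2)*(q + 1)*(q + 3)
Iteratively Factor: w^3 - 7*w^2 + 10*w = (w - 2)*(w^2 - 5*w) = (w - 5)*(w - 2)*(w)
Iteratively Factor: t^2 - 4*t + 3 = (t - 3)*(t - 1)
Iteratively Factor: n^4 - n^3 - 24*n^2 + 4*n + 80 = (n + 4)*(n^3 - 5*n^2 - 4*n + 20) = (n - 5)*(n + 4)*(n^2 - 4) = (n - 5)*(n - 2)*(n + 4)*(n + 2)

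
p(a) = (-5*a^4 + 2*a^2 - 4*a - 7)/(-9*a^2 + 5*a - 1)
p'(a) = (18*a - 5)*(-5*a^4 + 2*a^2 - 4*a - 7)/(-9*a^2 + 5*a - 1)^2 + (-20*a^3 + 4*a - 4)/(-9*a^2 + 5*a - 1)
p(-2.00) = 1.51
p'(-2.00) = -1.83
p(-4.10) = 7.93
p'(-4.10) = -4.24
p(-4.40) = 9.25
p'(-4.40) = -4.58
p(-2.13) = 1.76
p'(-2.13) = -1.99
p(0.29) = 26.16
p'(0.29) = -7.91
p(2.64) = 4.88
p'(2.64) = 3.05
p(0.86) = 3.48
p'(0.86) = -6.92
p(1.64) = 2.61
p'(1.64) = 1.28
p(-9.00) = 42.08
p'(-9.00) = -9.69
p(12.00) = 83.63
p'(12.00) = 13.64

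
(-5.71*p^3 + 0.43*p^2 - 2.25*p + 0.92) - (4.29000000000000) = -5.71*p^3 + 0.43*p^2 - 2.25*p - 3.37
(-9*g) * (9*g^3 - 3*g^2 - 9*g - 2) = -81*g^4 + 27*g^3 + 81*g^2 + 18*g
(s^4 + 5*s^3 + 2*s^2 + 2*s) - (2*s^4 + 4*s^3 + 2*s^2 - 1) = -s^4 + s^3 + 2*s + 1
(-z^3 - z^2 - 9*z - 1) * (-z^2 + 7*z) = z^5 - 6*z^4 + 2*z^3 - 62*z^2 - 7*z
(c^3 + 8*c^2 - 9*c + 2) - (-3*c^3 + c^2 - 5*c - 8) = 4*c^3 + 7*c^2 - 4*c + 10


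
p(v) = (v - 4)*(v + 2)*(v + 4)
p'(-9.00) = 191.00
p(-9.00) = -455.00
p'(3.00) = 23.00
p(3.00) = -35.00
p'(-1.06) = -16.87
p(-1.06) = -13.98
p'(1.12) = -7.76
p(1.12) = -46.01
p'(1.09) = -8.08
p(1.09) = -45.77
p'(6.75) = 147.69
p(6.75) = 258.67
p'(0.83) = -10.61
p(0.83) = -43.33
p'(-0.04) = -16.16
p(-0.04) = -31.36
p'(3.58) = 36.77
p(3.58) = -17.76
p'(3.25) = 28.69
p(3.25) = -28.55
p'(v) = (v - 4)*(v + 2) + (v - 4)*(v + 4) + (v + 2)*(v + 4) = 3*v^2 + 4*v - 16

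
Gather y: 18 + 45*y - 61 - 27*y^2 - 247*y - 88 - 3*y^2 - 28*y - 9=-30*y^2 - 230*y - 140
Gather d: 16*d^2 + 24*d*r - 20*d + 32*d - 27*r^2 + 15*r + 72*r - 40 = 16*d^2 + d*(24*r + 12) - 27*r^2 + 87*r - 40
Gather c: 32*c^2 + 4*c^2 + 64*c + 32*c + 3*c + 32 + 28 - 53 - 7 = 36*c^2 + 99*c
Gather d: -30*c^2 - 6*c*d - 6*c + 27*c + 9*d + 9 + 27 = -30*c^2 + 21*c + d*(9 - 6*c) + 36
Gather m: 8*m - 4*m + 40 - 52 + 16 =4*m + 4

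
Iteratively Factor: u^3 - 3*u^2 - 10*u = (u)*(u^2 - 3*u - 10) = u*(u + 2)*(u - 5)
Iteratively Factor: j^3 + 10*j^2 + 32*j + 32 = (j + 2)*(j^2 + 8*j + 16) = (j + 2)*(j + 4)*(j + 4)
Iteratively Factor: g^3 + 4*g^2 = (g)*(g^2 + 4*g) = g*(g + 4)*(g)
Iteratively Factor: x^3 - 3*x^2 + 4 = (x - 2)*(x^2 - x - 2) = (x - 2)*(x + 1)*(x - 2)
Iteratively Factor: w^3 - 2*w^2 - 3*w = (w + 1)*(w^2 - 3*w) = w*(w + 1)*(w - 3)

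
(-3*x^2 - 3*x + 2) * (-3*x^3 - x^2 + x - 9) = 9*x^5 + 12*x^4 - 6*x^3 + 22*x^2 + 29*x - 18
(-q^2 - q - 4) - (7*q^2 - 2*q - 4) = -8*q^2 + q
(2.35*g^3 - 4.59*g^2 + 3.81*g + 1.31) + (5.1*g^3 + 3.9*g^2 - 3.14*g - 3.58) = 7.45*g^3 - 0.69*g^2 + 0.67*g - 2.27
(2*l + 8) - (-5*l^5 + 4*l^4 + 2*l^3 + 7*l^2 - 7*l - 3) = 5*l^5 - 4*l^4 - 2*l^3 - 7*l^2 + 9*l + 11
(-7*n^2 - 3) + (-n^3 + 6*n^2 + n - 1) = -n^3 - n^2 + n - 4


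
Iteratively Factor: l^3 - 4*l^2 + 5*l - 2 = (l - 1)*(l^2 - 3*l + 2) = (l - 2)*(l - 1)*(l - 1)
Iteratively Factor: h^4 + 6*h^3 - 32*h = (h + 4)*(h^3 + 2*h^2 - 8*h) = (h - 2)*(h + 4)*(h^2 + 4*h) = h*(h - 2)*(h + 4)*(h + 4)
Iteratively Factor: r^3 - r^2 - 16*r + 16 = (r + 4)*(r^2 - 5*r + 4) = (r - 4)*(r + 4)*(r - 1)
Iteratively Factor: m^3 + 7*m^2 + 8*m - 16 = (m + 4)*(m^2 + 3*m - 4) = (m + 4)^2*(m - 1)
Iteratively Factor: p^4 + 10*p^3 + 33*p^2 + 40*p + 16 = (p + 4)*(p^3 + 6*p^2 + 9*p + 4) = (p + 4)^2*(p^2 + 2*p + 1) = (p + 1)*(p + 4)^2*(p + 1)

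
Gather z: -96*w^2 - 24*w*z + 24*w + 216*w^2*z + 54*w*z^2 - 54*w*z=-96*w^2 + 54*w*z^2 + 24*w + z*(216*w^2 - 78*w)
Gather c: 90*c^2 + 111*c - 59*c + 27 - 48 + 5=90*c^2 + 52*c - 16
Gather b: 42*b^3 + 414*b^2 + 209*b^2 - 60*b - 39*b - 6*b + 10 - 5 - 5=42*b^3 + 623*b^2 - 105*b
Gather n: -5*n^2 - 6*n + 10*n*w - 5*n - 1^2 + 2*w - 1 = -5*n^2 + n*(10*w - 11) + 2*w - 2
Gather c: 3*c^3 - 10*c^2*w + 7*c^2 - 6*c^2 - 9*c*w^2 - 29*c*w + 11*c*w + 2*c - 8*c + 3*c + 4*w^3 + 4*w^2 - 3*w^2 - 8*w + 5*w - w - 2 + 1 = 3*c^3 + c^2*(1 - 10*w) + c*(-9*w^2 - 18*w - 3) + 4*w^3 + w^2 - 4*w - 1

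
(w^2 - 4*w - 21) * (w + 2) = w^3 - 2*w^2 - 29*w - 42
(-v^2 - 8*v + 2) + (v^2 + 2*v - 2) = -6*v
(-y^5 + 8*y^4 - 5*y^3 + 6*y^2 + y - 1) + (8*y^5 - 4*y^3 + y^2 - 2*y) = 7*y^5 + 8*y^4 - 9*y^3 + 7*y^2 - y - 1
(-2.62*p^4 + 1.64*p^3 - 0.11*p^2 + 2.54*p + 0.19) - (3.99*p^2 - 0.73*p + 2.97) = -2.62*p^4 + 1.64*p^3 - 4.1*p^2 + 3.27*p - 2.78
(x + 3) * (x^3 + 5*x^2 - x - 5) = x^4 + 8*x^3 + 14*x^2 - 8*x - 15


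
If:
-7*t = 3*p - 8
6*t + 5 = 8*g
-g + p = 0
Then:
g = 83/74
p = 83/74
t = 49/74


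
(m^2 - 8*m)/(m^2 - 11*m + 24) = m/(m - 3)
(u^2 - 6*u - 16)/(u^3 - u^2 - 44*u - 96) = (u + 2)/(u^2 + 7*u + 12)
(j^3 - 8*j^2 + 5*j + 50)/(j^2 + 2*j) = j - 10 + 25/j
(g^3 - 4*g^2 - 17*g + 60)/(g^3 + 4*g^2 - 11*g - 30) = (g^2 - g - 20)/(g^2 + 7*g + 10)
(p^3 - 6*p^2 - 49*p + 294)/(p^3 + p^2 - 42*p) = (p - 7)/p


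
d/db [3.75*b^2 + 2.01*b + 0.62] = 7.5*b + 2.01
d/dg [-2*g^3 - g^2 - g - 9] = -6*g^2 - 2*g - 1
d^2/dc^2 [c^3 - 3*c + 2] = 6*c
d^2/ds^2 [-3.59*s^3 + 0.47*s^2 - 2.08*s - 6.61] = 0.94 - 21.54*s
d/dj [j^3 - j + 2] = 3*j^2 - 1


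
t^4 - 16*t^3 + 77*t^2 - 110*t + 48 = (t - 8)*(t - 6)*(t - 1)^2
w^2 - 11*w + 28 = (w - 7)*(w - 4)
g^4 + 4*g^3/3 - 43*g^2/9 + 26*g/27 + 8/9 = (g - 4/3)*(g - 2/3)*(g + 1/3)*(g + 3)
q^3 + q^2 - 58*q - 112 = (q - 8)*(q + 2)*(q + 7)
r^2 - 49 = (r - 7)*(r + 7)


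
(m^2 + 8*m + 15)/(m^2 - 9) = (m + 5)/(m - 3)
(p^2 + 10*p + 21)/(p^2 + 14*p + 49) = (p + 3)/(p + 7)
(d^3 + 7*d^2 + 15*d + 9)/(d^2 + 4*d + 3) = d + 3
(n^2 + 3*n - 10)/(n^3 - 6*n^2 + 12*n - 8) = (n + 5)/(n^2 - 4*n + 4)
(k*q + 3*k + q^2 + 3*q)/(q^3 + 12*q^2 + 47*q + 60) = (k + q)/(q^2 + 9*q + 20)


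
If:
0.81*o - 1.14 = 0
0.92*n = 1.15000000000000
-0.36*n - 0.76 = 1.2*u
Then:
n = 1.25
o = 1.41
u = -1.01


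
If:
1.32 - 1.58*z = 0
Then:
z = 0.84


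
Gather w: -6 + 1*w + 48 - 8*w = 42 - 7*w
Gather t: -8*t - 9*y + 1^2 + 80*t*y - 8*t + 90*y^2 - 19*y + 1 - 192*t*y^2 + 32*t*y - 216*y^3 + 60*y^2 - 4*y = t*(-192*y^2 + 112*y - 16) - 216*y^3 + 150*y^2 - 32*y + 2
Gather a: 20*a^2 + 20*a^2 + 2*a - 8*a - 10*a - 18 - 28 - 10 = 40*a^2 - 16*a - 56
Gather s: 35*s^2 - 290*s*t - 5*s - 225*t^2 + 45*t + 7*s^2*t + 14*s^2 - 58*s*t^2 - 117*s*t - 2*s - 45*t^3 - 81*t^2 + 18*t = s^2*(7*t + 49) + s*(-58*t^2 - 407*t - 7) - 45*t^3 - 306*t^2 + 63*t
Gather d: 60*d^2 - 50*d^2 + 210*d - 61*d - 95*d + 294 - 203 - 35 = 10*d^2 + 54*d + 56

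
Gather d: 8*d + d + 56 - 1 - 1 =9*d + 54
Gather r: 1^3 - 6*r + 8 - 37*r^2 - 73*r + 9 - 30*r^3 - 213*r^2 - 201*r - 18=-30*r^3 - 250*r^2 - 280*r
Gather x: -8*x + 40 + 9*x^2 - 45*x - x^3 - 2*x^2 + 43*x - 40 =-x^3 + 7*x^2 - 10*x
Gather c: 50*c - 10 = 50*c - 10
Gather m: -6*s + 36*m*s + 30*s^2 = 36*m*s + 30*s^2 - 6*s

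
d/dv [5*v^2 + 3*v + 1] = 10*v + 3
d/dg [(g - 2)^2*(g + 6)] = (g - 2)*(3*g + 10)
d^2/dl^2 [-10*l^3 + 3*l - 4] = -60*l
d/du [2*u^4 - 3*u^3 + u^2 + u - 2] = 8*u^3 - 9*u^2 + 2*u + 1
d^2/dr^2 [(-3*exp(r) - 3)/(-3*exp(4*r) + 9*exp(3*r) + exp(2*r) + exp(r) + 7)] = (243*exp(8*r) - 459*exp(7*r) - 909*exp(6*r) + 2241*exp(5*r) + 1587*exp(4*r) - 1386*exp(3*r) - 1818*exp(2*r) - 102*exp(r) + 126)*exp(r)/(27*exp(12*r) - 243*exp(11*r) + 702*exp(10*r) - 594*exp(9*r) - 261*exp(8*r) + 882*exp(7*r) - 1621*exp(6*r) - 282*exp(5*r) + 39*exp(4*r) - 1366*exp(3*r) - 168*exp(2*r) - 147*exp(r) - 343)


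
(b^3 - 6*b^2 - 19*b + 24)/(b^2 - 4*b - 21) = (b^2 - 9*b + 8)/(b - 7)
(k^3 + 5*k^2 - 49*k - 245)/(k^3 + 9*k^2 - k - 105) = (k - 7)/(k - 3)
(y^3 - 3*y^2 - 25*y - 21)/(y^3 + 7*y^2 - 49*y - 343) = (y^2 + 4*y + 3)/(y^2 + 14*y + 49)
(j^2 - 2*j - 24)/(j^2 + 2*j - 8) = (j - 6)/(j - 2)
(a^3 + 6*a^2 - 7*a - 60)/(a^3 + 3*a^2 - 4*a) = (a^2 + 2*a - 15)/(a*(a - 1))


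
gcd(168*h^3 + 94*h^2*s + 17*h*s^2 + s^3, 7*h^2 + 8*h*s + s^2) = 7*h + s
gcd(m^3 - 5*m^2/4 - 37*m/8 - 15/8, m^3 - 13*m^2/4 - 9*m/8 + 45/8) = m^2 - 7*m/4 - 15/4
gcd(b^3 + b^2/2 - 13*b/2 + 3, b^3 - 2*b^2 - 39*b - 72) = b + 3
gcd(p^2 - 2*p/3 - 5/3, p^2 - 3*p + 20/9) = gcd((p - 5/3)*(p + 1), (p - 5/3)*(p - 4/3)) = p - 5/3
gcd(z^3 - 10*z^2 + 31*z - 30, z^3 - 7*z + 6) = z - 2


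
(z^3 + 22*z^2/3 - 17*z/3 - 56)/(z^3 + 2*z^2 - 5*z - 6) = (z^2 + 13*z/3 - 56/3)/(z^2 - z - 2)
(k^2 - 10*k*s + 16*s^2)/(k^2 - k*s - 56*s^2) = (k - 2*s)/(k + 7*s)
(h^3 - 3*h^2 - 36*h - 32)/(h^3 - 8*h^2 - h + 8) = (h + 4)/(h - 1)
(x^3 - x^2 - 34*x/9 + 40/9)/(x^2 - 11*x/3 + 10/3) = (3*x^2 + 2*x - 8)/(3*(x - 2))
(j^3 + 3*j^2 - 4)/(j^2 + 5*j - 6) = (j^2 + 4*j + 4)/(j + 6)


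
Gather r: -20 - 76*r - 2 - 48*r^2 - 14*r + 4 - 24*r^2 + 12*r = -72*r^2 - 78*r - 18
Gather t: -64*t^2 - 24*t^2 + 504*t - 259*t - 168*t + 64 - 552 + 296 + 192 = -88*t^2 + 77*t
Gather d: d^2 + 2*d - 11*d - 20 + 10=d^2 - 9*d - 10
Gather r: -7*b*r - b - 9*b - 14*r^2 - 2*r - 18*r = -10*b - 14*r^2 + r*(-7*b - 20)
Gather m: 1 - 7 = -6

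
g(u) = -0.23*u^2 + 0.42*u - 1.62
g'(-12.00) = 5.94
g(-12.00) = -39.78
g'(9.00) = -3.72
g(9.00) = -16.47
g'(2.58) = -0.77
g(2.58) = -2.07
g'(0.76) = 0.07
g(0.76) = -1.43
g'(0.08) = 0.38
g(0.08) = -1.59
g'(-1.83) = 1.26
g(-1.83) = -3.16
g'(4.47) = -1.64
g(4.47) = -4.34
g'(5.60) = -2.16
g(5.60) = -6.48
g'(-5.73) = 3.06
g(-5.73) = -11.58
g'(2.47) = -0.72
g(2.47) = -1.99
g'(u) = 0.42 - 0.46*u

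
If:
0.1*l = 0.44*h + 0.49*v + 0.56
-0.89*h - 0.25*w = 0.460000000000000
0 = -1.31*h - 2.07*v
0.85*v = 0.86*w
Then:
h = -0.63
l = 4.79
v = 0.40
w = 0.39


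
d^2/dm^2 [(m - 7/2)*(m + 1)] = 2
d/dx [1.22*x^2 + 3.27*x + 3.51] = 2.44*x + 3.27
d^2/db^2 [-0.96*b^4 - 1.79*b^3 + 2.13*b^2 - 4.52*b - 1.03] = -11.52*b^2 - 10.74*b + 4.26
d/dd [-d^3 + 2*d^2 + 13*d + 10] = -3*d^2 + 4*d + 13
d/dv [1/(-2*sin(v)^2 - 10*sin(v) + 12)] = (2*sin(v) + 5)*cos(v)/(2*(sin(v)^2 + 5*sin(v) - 6)^2)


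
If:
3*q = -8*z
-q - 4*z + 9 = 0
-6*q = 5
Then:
No Solution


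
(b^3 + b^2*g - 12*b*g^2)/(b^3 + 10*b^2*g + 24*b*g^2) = (b - 3*g)/(b + 6*g)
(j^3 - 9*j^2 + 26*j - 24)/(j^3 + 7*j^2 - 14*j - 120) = (j^2 - 5*j + 6)/(j^2 + 11*j + 30)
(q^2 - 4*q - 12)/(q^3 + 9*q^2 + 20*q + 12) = (q - 6)/(q^2 + 7*q + 6)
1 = 1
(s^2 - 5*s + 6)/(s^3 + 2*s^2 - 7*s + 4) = (s^2 - 5*s + 6)/(s^3 + 2*s^2 - 7*s + 4)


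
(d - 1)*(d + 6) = d^2 + 5*d - 6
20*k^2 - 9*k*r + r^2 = (-5*k + r)*(-4*k + r)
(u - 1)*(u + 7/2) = u^2 + 5*u/2 - 7/2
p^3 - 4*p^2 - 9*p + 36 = (p - 4)*(p - 3)*(p + 3)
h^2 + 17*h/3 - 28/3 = (h - 4/3)*(h + 7)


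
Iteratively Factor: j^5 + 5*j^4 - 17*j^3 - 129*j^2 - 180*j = (j)*(j^4 + 5*j^3 - 17*j^2 - 129*j - 180) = j*(j - 5)*(j^3 + 10*j^2 + 33*j + 36) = j*(j - 5)*(j + 3)*(j^2 + 7*j + 12) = j*(j - 5)*(j + 3)*(j + 4)*(j + 3)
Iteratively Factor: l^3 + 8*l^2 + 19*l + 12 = (l + 3)*(l^2 + 5*l + 4) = (l + 3)*(l + 4)*(l + 1)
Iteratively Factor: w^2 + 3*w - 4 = (w + 4)*(w - 1)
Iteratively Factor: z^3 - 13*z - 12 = (z + 3)*(z^2 - 3*z - 4) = (z + 1)*(z + 3)*(z - 4)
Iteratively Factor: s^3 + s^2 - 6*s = (s + 3)*(s^2 - 2*s) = s*(s + 3)*(s - 2)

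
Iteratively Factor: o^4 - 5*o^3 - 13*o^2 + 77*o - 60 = (o - 5)*(o^3 - 13*o + 12) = (o - 5)*(o + 4)*(o^2 - 4*o + 3) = (o - 5)*(o - 3)*(o + 4)*(o - 1)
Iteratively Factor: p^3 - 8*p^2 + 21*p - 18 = (p - 3)*(p^2 - 5*p + 6) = (p - 3)^2*(p - 2)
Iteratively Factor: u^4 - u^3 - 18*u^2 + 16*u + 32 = (u + 4)*(u^3 - 5*u^2 + 2*u + 8) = (u + 1)*(u + 4)*(u^2 - 6*u + 8) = (u - 2)*(u + 1)*(u + 4)*(u - 4)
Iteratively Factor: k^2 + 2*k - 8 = (k - 2)*(k + 4)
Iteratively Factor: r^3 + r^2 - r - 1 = (r + 1)*(r^2 - 1) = (r + 1)^2*(r - 1)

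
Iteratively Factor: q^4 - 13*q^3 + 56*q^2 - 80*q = (q - 4)*(q^3 - 9*q^2 + 20*q) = q*(q - 4)*(q^2 - 9*q + 20) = q*(q - 5)*(q - 4)*(q - 4)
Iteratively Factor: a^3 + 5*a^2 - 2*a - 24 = (a + 4)*(a^2 + a - 6) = (a + 3)*(a + 4)*(a - 2)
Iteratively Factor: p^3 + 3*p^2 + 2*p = (p)*(p^2 + 3*p + 2) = p*(p + 1)*(p + 2)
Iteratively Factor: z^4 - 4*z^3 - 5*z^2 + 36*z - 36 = (z - 3)*(z^3 - z^2 - 8*z + 12) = (z - 3)*(z - 2)*(z^2 + z - 6) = (z - 3)*(z - 2)*(z + 3)*(z - 2)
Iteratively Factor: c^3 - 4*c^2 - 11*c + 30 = (c + 3)*(c^2 - 7*c + 10) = (c - 2)*(c + 3)*(c - 5)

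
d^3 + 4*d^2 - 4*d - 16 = (d - 2)*(d + 2)*(d + 4)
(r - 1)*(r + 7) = r^2 + 6*r - 7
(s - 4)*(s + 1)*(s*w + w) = s^3*w - 2*s^2*w - 7*s*w - 4*w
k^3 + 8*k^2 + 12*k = k*(k + 2)*(k + 6)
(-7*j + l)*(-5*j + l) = 35*j^2 - 12*j*l + l^2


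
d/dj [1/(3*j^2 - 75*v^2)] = -2*j/(3*(j^2 - 25*v^2)^2)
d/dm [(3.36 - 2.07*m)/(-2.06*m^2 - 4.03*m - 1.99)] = (-4.2642*m^2 + 13.8432*m + 17.6601)/(4.2436*m^4 + 16.6036*m^3 + 24.4397*m^2 + 16.0394*m + 3.9601)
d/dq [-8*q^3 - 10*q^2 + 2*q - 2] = -24*q^2 - 20*q + 2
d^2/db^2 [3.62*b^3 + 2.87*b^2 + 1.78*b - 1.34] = 21.72*b + 5.74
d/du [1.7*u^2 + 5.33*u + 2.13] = 3.4*u + 5.33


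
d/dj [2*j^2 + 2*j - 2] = 4*j + 2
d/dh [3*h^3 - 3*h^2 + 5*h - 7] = 9*h^2 - 6*h + 5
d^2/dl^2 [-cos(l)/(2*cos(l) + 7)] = 7*(7*cos(l) - cos(2*l) + 3)/(2*cos(l) + 7)^3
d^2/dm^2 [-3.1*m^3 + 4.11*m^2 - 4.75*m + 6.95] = 8.22 - 18.6*m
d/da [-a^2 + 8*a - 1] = 8 - 2*a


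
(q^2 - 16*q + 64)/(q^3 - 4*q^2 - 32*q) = (q - 8)/(q*(q + 4))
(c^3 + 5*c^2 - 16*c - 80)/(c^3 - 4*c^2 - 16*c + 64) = (c + 5)/(c - 4)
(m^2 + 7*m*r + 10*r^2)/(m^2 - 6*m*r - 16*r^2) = (-m - 5*r)/(-m + 8*r)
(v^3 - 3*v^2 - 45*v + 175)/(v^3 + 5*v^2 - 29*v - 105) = (v - 5)/(v + 3)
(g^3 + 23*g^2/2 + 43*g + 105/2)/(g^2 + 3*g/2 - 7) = (g^2 + 8*g + 15)/(g - 2)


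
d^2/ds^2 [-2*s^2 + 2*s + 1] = -4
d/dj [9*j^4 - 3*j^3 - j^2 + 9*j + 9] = 36*j^3 - 9*j^2 - 2*j + 9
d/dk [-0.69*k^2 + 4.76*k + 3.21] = 4.76 - 1.38*k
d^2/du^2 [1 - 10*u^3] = -60*u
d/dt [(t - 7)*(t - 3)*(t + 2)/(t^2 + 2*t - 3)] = (t^4 + 4*t^3 - 26*t^2 - 36*t - 87)/(t^4 + 4*t^3 - 2*t^2 - 12*t + 9)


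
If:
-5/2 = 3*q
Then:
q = -5/6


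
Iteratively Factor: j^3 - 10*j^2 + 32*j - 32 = (j - 2)*(j^2 - 8*j + 16) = (j - 4)*(j - 2)*(j - 4)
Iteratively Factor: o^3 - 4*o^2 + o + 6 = (o + 1)*(o^2 - 5*o + 6) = (o - 3)*(o + 1)*(o - 2)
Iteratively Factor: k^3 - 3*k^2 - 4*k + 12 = (k - 3)*(k^2 - 4) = (k - 3)*(k + 2)*(k - 2)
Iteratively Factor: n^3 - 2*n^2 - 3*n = (n)*(n^2 - 2*n - 3) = n*(n + 1)*(n - 3)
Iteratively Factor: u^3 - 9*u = (u - 3)*(u^2 + 3*u) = (u - 3)*(u + 3)*(u)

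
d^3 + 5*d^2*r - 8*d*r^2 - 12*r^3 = (d - 2*r)*(d + r)*(d + 6*r)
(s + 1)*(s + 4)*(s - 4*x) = s^3 - 4*s^2*x + 5*s^2 - 20*s*x + 4*s - 16*x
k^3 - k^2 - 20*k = k*(k - 5)*(k + 4)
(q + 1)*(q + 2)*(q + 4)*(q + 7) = q^4 + 14*q^3 + 63*q^2 + 106*q + 56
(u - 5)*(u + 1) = u^2 - 4*u - 5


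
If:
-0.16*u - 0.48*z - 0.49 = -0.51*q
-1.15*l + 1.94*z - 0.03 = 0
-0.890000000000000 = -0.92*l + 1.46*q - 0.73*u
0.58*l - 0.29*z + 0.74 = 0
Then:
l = -1.80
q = 2.86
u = 9.21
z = -1.05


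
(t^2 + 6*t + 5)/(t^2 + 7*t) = (t^2 + 6*t + 5)/(t*(t + 7))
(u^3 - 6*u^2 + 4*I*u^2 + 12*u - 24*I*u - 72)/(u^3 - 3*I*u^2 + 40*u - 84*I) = (u - 6)/(u - 7*I)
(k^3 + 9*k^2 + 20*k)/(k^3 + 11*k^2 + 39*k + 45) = k*(k + 4)/(k^2 + 6*k + 9)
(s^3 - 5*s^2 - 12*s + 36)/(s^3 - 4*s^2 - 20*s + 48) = (s + 3)/(s + 4)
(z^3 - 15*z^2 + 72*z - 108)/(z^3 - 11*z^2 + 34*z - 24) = (z^2 - 9*z + 18)/(z^2 - 5*z + 4)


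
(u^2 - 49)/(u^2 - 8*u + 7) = (u + 7)/(u - 1)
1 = 1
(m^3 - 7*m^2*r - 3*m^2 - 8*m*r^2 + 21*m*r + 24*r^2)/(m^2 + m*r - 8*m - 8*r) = (m^2 - 8*m*r - 3*m + 24*r)/(m - 8)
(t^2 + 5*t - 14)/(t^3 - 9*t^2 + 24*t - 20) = (t + 7)/(t^2 - 7*t + 10)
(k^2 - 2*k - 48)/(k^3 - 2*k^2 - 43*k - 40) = (k + 6)/(k^2 + 6*k + 5)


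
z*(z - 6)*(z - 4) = z^3 - 10*z^2 + 24*z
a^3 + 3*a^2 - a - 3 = (a - 1)*(a + 1)*(a + 3)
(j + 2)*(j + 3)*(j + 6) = j^3 + 11*j^2 + 36*j + 36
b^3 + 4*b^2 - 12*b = b*(b - 2)*(b + 6)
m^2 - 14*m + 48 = (m - 8)*(m - 6)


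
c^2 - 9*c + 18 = (c - 6)*(c - 3)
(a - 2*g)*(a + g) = a^2 - a*g - 2*g^2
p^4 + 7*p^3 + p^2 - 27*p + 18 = (p - 1)^2*(p + 3)*(p + 6)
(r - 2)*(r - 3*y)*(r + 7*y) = r^3 + 4*r^2*y - 2*r^2 - 21*r*y^2 - 8*r*y + 42*y^2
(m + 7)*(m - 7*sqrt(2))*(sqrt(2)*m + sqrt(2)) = sqrt(2)*m^3 - 14*m^2 + 8*sqrt(2)*m^2 - 112*m + 7*sqrt(2)*m - 98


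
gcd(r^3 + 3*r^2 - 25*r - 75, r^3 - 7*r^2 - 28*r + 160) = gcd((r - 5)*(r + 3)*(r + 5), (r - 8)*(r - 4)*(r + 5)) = r + 5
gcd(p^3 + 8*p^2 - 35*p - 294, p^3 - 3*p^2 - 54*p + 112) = p + 7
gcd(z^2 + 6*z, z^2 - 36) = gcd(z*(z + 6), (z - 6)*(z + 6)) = z + 6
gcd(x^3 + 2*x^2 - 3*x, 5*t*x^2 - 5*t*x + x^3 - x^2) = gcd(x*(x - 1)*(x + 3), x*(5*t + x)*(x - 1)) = x^2 - x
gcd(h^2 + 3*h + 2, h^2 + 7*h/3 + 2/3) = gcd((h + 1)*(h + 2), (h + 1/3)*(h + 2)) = h + 2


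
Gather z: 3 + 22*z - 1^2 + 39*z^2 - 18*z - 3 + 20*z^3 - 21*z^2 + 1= 20*z^3 + 18*z^2 + 4*z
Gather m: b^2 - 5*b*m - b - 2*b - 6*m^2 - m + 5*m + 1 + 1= b^2 - 3*b - 6*m^2 + m*(4 - 5*b) + 2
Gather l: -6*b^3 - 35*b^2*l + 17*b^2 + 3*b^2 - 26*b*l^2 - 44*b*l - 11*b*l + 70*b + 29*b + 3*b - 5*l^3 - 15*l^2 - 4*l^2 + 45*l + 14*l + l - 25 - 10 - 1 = -6*b^3 + 20*b^2 + 102*b - 5*l^3 + l^2*(-26*b - 19) + l*(-35*b^2 - 55*b + 60) - 36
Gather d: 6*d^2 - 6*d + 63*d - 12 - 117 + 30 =6*d^2 + 57*d - 99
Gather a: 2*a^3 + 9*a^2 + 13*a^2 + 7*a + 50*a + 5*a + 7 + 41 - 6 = 2*a^3 + 22*a^2 + 62*a + 42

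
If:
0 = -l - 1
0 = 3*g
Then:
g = 0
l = -1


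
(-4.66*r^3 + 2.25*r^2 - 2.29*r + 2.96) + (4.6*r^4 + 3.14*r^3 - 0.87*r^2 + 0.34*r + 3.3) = 4.6*r^4 - 1.52*r^3 + 1.38*r^2 - 1.95*r + 6.26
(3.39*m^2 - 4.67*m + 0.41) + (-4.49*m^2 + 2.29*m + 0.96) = -1.1*m^2 - 2.38*m + 1.37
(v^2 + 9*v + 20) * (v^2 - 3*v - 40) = v^4 + 6*v^3 - 47*v^2 - 420*v - 800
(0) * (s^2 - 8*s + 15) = 0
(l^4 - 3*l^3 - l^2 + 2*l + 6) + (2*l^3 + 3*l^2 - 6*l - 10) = l^4 - l^3 + 2*l^2 - 4*l - 4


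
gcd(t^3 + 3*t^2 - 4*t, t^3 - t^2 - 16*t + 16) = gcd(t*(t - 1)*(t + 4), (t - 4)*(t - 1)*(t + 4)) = t^2 + 3*t - 4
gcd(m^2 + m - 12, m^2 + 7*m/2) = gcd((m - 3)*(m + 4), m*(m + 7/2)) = 1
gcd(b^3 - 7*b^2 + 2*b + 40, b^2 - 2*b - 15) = b - 5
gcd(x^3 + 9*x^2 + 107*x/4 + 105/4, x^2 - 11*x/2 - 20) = x + 5/2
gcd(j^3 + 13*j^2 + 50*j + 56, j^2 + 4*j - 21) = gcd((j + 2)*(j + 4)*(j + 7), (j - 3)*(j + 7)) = j + 7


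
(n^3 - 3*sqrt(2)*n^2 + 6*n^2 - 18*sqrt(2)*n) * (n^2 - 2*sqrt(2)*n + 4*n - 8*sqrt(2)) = n^5 - 5*sqrt(2)*n^4 + 10*n^4 - 50*sqrt(2)*n^3 + 36*n^3 - 120*sqrt(2)*n^2 + 120*n^2 + 288*n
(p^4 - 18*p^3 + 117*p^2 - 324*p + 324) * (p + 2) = p^5 - 16*p^4 + 81*p^3 - 90*p^2 - 324*p + 648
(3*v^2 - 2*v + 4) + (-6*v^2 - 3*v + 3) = -3*v^2 - 5*v + 7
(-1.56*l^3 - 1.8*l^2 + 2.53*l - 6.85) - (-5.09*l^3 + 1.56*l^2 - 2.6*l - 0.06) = 3.53*l^3 - 3.36*l^2 + 5.13*l - 6.79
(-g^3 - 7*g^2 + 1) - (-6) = -g^3 - 7*g^2 + 7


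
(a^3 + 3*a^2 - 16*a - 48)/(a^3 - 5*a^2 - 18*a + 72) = (a^2 - a - 12)/(a^2 - 9*a + 18)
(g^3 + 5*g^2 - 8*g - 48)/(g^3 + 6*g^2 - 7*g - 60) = (g + 4)/(g + 5)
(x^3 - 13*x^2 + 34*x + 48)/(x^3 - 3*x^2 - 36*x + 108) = (x^2 - 7*x - 8)/(x^2 + 3*x - 18)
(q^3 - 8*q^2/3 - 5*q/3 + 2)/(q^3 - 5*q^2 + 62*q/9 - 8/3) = 3*(q + 1)/(3*q - 4)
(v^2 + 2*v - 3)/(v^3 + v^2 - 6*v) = (v - 1)/(v*(v - 2))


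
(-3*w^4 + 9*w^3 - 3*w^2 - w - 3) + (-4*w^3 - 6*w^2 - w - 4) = -3*w^4 + 5*w^3 - 9*w^2 - 2*w - 7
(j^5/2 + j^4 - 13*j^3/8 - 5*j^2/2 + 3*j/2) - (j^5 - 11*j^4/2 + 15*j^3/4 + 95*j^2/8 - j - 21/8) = -j^5/2 + 13*j^4/2 - 43*j^3/8 - 115*j^2/8 + 5*j/2 + 21/8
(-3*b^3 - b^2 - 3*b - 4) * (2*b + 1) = -6*b^4 - 5*b^3 - 7*b^2 - 11*b - 4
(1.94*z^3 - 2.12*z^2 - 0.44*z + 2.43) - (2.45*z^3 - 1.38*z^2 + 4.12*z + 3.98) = -0.51*z^3 - 0.74*z^2 - 4.56*z - 1.55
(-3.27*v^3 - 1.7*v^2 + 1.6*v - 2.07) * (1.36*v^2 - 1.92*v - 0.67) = -4.4472*v^5 + 3.9664*v^4 + 7.6309*v^3 - 4.7482*v^2 + 2.9024*v + 1.3869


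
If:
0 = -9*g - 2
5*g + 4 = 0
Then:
No Solution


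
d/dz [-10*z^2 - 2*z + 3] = -20*z - 2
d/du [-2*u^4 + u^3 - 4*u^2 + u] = -8*u^3 + 3*u^2 - 8*u + 1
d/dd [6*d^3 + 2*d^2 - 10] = 2*d*(9*d + 2)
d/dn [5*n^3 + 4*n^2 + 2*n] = 15*n^2 + 8*n + 2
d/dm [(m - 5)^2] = 2*m - 10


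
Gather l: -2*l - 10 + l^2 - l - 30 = l^2 - 3*l - 40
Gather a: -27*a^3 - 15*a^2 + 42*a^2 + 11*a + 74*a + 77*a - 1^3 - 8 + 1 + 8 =-27*a^3 + 27*a^2 + 162*a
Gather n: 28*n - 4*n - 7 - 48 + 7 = 24*n - 48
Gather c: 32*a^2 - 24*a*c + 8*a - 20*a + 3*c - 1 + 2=32*a^2 - 12*a + c*(3 - 24*a) + 1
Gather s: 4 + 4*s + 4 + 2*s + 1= 6*s + 9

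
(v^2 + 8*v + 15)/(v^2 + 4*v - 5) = (v + 3)/(v - 1)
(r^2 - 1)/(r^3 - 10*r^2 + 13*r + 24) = (r - 1)/(r^2 - 11*r + 24)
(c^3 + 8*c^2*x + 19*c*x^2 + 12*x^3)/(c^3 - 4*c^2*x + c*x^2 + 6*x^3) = (c^2 + 7*c*x + 12*x^2)/(c^2 - 5*c*x + 6*x^2)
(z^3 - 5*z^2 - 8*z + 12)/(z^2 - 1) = (z^2 - 4*z - 12)/(z + 1)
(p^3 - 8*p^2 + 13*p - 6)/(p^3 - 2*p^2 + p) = (p - 6)/p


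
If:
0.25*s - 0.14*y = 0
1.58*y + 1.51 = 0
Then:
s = -0.54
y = -0.96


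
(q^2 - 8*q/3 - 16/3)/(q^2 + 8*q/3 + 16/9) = 3*(q - 4)/(3*q + 4)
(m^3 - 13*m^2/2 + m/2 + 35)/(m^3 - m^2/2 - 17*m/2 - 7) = (m - 5)/(m + 1)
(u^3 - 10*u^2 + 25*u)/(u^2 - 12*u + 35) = u*(u - 5)/(u - 7)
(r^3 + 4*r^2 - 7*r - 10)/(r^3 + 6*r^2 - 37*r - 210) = (r^2 - r - 2)/(r^2 + r - 42)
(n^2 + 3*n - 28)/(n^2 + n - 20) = (n + 7)/(n + 5)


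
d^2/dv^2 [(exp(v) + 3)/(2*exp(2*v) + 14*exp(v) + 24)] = (exp(v) - 4)*exp(v)/(2*(exp(3*v) + 12*exp(2*v) + 48*exp(v) + 64))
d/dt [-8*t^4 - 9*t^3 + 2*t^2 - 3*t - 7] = -32*t^3 - 27*t^2 + 4*t - 3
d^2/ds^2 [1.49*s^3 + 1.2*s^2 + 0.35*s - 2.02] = 8.94*s + 2.4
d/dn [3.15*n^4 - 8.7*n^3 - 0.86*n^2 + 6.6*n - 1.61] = 12.6*n^3 - 26.1*n^2 - 1.72*n + 6.6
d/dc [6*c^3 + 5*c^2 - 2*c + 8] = 18*c^2 + 10*c - 2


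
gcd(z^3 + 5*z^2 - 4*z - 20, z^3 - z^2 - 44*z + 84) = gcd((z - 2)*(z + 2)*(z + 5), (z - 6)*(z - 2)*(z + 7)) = z - 2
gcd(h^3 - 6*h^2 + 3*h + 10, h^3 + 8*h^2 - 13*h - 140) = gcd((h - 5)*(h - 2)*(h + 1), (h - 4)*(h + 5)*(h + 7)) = 1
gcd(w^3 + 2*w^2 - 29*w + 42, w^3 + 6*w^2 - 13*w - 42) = w^2 + 4*w - 21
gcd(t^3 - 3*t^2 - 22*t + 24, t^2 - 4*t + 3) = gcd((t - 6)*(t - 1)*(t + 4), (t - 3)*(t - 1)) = t - 1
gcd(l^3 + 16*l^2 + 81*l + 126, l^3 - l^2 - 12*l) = l + 3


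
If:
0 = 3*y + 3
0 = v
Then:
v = 0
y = -1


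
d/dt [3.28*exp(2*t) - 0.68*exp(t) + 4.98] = (6.56*exp(t) - 0.68)*exp(t)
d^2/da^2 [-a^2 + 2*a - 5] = -2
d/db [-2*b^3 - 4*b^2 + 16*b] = -6*b^2 - 8*b + 16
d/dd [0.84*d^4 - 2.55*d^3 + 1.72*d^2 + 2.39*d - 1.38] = 3.36*d^3 - 7.65*d^2 + 3.44*d + 2.39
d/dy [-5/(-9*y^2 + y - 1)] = 5*(1 - 18*y)/(9*y^2 - y + 1)^2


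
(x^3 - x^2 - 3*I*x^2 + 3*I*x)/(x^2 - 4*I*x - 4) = x*(-x^2 + x + 3*I*x - 3*I)/(-x^2 + 4*I*x + 4)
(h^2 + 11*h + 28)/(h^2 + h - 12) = (h + 7)/(h - 3)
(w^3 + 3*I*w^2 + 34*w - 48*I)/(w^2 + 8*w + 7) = (w^3 + 3*I*w^2 + 34*w - 48*I)/(w^2 + 8*w + 7)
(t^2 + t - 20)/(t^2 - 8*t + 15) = (t^2 + t - 20)/(t^2 - 8*t + 15)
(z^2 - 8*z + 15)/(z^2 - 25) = (z - 3)/(z + 5)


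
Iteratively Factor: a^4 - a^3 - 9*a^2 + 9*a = (a + 3)*(a^3 - 4*a^2 + 3*a) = a*(a + 3)*(a^2 - 4*a + 3) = a*(a - 1)*(a + 3)*(a - 3)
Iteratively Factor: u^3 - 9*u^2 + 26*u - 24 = (u - 4)*(u^2 - 5*u + 6) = (u - 4)*(u - 3)*(u - 2)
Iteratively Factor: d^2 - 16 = (d + 4)*(d - 4)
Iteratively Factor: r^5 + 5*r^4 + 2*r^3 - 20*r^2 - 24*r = (r + 2)*(r^4 + 3*r^3 - 4*r^2 - 12*r) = (r + 2)*(r + 3)*(r^3 - 4*r) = (r + 2)^2*(r + 3)*(r^2 - 2*r) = (r - 2)*(r + 2)^2*(r + 3)*(r)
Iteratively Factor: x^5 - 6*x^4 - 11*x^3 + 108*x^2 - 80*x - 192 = (x + 1)*(x^4 - 7*x^3 - 4*x^2 + 112*x - 192) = (x + 1)*(x + 4)*(x^3 - 11*x^2 + 40*x - 48) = (x - 4)*(x + 1)*(x + 4)*(x^2 - 7*x + 12) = (x - 4)*(x - 3)*(x + 1)*(x + 4)*(x - 4)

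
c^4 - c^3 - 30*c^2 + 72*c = c*(c - 4)*(c - 3)*(c + 6)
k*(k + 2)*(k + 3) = k^3 + 5*k^2 + 6*k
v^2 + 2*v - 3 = (v - 1)*(v + 3)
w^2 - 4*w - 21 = (w - 7)*(w + 3)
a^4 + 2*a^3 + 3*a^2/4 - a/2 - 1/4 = (a - 1/2)*(a + 1/2)*(a + 1)^2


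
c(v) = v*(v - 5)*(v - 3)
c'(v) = v*(v - 5) + v*(v - 3) + (v - 5)*(v - 3)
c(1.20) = 8.21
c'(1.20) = 0.12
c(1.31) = 8.17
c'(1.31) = -0.81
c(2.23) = 4.76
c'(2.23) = -5.76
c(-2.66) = -115.33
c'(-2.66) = 78.79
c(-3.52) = -195.54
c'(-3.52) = 108.49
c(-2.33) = -91.03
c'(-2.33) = 68.57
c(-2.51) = -103.86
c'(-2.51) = 74.06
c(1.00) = 8.00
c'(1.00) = 2.00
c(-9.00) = -1512.00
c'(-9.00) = 402.00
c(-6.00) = -594.00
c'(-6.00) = 219.00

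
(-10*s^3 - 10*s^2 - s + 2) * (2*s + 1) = -20*s^4 - 30*s^3 - 12*s^2 + 3*s + 2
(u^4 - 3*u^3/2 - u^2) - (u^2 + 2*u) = u^4 - 3*u^3/2 - 2*u^2 - 2*u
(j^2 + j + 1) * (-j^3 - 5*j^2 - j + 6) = -j^5 - 6*j^4 - 7*j^3 + 5*j + 6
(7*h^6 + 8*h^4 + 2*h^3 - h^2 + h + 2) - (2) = 7*h^6 + 8*h^4 + 2*h^3 - h^2 + h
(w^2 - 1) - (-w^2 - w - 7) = 2*w^2 + w + 6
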